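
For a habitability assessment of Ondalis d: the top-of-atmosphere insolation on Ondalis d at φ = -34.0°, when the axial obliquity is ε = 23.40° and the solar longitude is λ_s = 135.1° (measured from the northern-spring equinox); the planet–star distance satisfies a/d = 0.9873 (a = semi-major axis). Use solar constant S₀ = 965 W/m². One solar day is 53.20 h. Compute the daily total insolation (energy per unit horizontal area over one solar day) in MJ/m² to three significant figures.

32.4 MJ/m²

Solar declination: sin δ = sin ε · sin λ_s = sin 23.40° × sin 135.1° = 0.28034, so δ = +16.280°.
cos H₀ = −tan(-34.0°) tan(+16.280°) = 0.1970, H₀ = 1.3725 rad.
Bracket: H₀ sin φ sin δ + cos φ cos δ sin H₀ = 1.3725×-0.55919×0.28034 + 0.82904×0.95990×0.98041 = -0.215158 + 0.780206 = 0.565048.
Inverse-square distance factor (a/d)² = 0.9873² = 0.974761.
Q̄ = (S₀/π) × 0.974761 × [bracket] = (965/π) × 0.974761 × 0.565048 = 169.18 W/m².
Daily total = Q̄ × 53.20 h × 3600 s/h = 169.18 × 53.20 × 3600 / 10⁶ = 32.40 MJ/m².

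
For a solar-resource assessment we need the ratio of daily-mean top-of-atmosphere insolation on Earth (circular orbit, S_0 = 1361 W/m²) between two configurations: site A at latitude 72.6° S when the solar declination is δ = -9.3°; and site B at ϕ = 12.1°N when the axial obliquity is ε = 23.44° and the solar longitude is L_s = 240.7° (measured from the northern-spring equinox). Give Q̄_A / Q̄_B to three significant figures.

Q̄_A / Q̄_B ≈ 0.718

— Configuration A (ϕ=-72.6°):
cos h₀ = −tan(-72.6°) tan(-9.300°) = -0.5225, h₀ = 2.1206 rad.
Bracket: h₀ sin ϕ sin δ + cos ϕ cos δ sin h₀ = 2.1206×-0.95424×-0.16160 + 0.29904×0.98686×0.85261 = 0.327008 + 0.251614 = 0.578622.
Q̄ = (S_0/π) × [bracket] = (1361/π) × 0.578622 = 250.67 W/m².
— Configuration B (ϕ=+12.1°):
Solar declination: sin δ = sin ε · sin L_s = sin 23.44° × sin 240.7° = -0.34690, so δ = -20.298°.
cos h₀ = −tan(+12.1°) tan(-20.298°) = 0.0793, h₀ = 1.4914 rad.
Bracket: h₀ sin ϕ sin δ + cos ϕ cos δ sin h₀ = 1.4914×0.20962×-0.34690 + 0.97778×0.93790×0.99685 = -0.108450 + 0.914171 = 0.805721.
Q̄ = (S_0/π) × [bracket] = (1361/π) × 0.805721 = 349.05 W/m².
Ratio Q̄_A / Q̄_B = 250.67 / 349.05 = 0.7181.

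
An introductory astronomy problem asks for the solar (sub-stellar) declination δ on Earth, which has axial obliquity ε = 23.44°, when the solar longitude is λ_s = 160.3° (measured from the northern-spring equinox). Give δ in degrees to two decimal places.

sin δ = sin ε · sin λ_s = sin 23.44° × sin 160.3° = 0.134093.
δ = arcsin(0.134093) = +7.71°.

δ = +7.71°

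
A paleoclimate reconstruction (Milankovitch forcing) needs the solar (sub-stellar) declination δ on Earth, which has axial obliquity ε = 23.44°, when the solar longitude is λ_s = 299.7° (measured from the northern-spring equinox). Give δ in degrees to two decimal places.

sin δ = sin ε · sin λ_s = sin 23.44° × sin 299.7° = -0.345532.
δ = arcsin(-0.345532) = -20.21°.

δ = -20.21°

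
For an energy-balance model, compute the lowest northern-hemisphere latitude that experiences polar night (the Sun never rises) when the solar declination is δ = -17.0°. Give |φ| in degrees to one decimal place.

Polar night requires cos H₀ = −tan φ tan δ ≥ 1, i.e. tan φ tan δ ≤ −1.
The boundary is |tan φ| · |tan δ| = 1, so |φ| = 90° − |δ| = 90° − 17.0° = 73.0° in the northern hemisphere.

|φ| = 73.0°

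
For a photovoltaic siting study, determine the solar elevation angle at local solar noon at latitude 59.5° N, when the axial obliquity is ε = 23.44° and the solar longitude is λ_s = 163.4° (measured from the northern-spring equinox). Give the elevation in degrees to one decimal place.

37.0°

Solar declination: sin δ = sin ε · sin λ_s = sin 23.44° × sin 163.4° = 0.11364, so δ = +6.525°.
At local noon the hour angle is zero, so the zenith angle equals |φ − δ| = |+59.5° − (+6.525°)| = 52.975°.
Elevation = 90° − 52.975° = 37.0°.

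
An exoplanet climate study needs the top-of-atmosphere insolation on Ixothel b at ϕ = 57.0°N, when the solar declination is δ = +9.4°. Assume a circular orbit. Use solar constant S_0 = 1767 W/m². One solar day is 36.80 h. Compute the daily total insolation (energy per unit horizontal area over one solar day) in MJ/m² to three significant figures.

57.4 MJ/m²

cos h₀ = −tan(+57.0°) tan(+9.400°) = -0.2549, h₀ = 1.8286 rad.
Bracket: h₀ sin ϕ sin δ + cos ϕ cos δ sin h₀ = 1.8286×0.83867×0.16333 + 0.54464×0.98657×0.96696 = 0.250482 + 0.519572 = 0.770054.
Q̄ = (S_0/π) × [bracket] = (1767/π) × 0.770054 = 433.12 W/m².
Daily total = Q̄ × 36.80 h × 3600 s/h = 433.12 × 36.80 × 3600 / 10⁶ = 57.38 MJ/m².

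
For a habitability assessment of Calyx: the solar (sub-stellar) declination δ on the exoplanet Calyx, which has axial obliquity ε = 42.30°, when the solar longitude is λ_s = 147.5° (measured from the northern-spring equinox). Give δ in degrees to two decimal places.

sin δ = sin ε · sin λ_s = sin 42.30° × sin 147.5° = 0.361609.
δ = arcsin(0.361609) = +21.20°.

δ = +21.20°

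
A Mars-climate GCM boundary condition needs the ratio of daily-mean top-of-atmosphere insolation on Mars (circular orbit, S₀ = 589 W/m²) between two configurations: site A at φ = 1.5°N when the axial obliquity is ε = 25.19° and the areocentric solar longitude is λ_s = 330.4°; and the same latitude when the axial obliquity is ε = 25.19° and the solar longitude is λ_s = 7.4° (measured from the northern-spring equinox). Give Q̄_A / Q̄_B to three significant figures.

Q̄_A / Q̄_B ≈ 0.968

— Configuration A (φ=+1.5°):
sin δ = sin 25.19° × sin 330.4° = -0.21023, so δ = -12.136°.
cos H₀ = −tan(+1.5°) tan(-12.136°) = 0.0056, H₀ = 1.5652 rad.
Bracket: H₀ sin φ sin δ + cos φ cos δ sin H₀ = 1.5652×0.02618×-0.21023 + 0.99966×0.97765×0.99998 = -0.008615 + 0.977298 = 0.968683.
Q̄ = (S₀/π) × [bracket] = (589/π) × 0.968683 = 181.61 W/m².
— Configuration B (φ=+1.5°):
Solar declination: sin δ = sin ε · sin λ_s = sin 25.19° × sin 7.4° = 0.05482, so δ = +3.142°.
cos H₀ = −tan(+1.5°) tan(+3.142°) = -0.0014, H₀ = 1.5722 rad.
Bracket: H₀ sin φ sin δ + cos φ cos δ sin H₀ = 1.5722×0.02618×0.05482 + 0.99966×0.99850×1.00000 = 0.002256 + 0.998161 = 1.000417.
Q̄ = (S₀/π) × [bracket] = (589/π) × 1.000417 = 187.56 W/m².
Ratio Q̄_A / Q̄_B = 181.61 / 187.56 = 0.9683.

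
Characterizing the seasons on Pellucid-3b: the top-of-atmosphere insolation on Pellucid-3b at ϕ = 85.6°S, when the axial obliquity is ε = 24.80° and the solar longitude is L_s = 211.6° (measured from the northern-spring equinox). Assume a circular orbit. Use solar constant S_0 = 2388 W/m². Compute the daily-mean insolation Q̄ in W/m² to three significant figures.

Solar declination: sin δ = sin ε · sin L_s = sin 24.80° × sin 211.6° = -0.21979, so δ = -12.697°.
cos h₀ = −tan(-85.6°) tan(-12.697°) = -2.9280 ≤ −1 ⇒ polar day, h₀ = π.
Bracket: h₀ sin ϕ sin δ + cos ϕ cos δ sin h₀ = 3.1416×-0.99705×-0.21979 + 0.07672×0.97555×0.00000 = 0.688455 + 0.000000 = 0.688455.
Q̄ = (S_0/π) × [bracket] = (2388/π) × 0.688455 = 523.3 W/m².

Q̄ ≈ 523 W/m²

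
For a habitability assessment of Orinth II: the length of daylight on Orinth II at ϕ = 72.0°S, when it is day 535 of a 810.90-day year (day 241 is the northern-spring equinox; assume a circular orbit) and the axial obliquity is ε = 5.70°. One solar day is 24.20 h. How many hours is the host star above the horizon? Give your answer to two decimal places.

10.29 h

Solar longitude: L_s = 360° × (535 − 241)/810.90 = 130.522°.
sin δ = sin 5.70° × sin 130.522° = 0.07550, so δ = +4.330°.
cos h₀ = −tan ϕ · tan δ = −tan(-72.0°) × tan(+4.330°) = 0.2330, so h₀ = 1.3356 rad = 76.52°.
Daylight = 2h₀/(2π) × 24.20 h = (1.3356/π) × 24.20 = 10.29 h.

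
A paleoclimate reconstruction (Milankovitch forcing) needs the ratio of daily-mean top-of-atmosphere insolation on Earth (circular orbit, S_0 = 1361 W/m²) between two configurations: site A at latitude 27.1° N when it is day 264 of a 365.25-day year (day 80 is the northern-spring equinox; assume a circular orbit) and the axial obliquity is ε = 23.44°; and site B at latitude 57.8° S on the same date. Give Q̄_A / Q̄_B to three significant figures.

Q̄_A / Q̄_B ≈ 1.62

— Configuration A (ϕ=+27.1°):
Solar longitude: L_s = 360° × (264 − 80)/365.25 = 181.355°.
sin δ = sin 23.44° × sin 181.355° = -0.00941, so δ = -0.539°.
cos h₀ = −tan(+27.1°) tan(-0.539°) = 0.0048, h₀ = 1.5660 rad.
Bracket: h₀ sin ϕ sin δ + cos ϕ cos δ sin h₀ = 1.5660×0.45554×-0.00941 + 0.89021×0.99996×0.99999 = -0.006713 + 0.890165 = 0.883452.
Q̄ = (S_0/π) × [bracket] = (1361/π) × 0.883452 = 382.73 W/m².
— Configuration B (ϕ=-57.8°):
cos h₀ = −tan(-57.8°) tan(-0.539°) = -0.0149, h₀ = 1.5857 rad.
Bracket: h₀ sin ϕ sin δ + cos ϕ cos δ sin h₀ = 1.5857×-0.84619×-0.00941 + 0.53288×0.99996×0.99989 = 0.012626 + 0.532800 = 0.545426.
Q̄ = (S_0/π) × [bracket] = (1361/π) × 0.545426 = 236.29 W/m².
Ratio Q̄_A / Q̄_B = 382.73 / 236.29 = 1.620.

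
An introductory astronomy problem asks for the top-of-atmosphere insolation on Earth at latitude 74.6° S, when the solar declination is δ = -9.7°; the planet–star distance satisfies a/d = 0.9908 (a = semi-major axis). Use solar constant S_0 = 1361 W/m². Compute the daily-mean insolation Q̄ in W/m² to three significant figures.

cos h₀ = −tan(-74.6°) tan(-9.700°) = -0.6206, h₀ = 2.2403 rad.
Bracket: h₀ sin ϕ sin δ + cos ϕ cos δ sin h₀ = 2.2403×-0.96410×-0.16849 + 0.26556×0.98570×0.78415 = 0.363917 + 0.205261 = 0.569178.
Inverse-square distance factor (a/d)² = 0.9908² = 0.981685.
Q̄ = (S_0/π) × 0.981685 × [bracket] = (1361/π) × 0.981685 × 0.569178 = 242.1 W/m².

Q̄ ≈ 242 W/m²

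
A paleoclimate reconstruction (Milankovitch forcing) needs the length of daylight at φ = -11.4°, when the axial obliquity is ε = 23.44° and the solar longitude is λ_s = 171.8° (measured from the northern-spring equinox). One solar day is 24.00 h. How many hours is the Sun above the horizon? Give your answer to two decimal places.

11.91 h

Solar declination: sin δ = sin ε · sin λ_s = sin 23.44° × sin 171.8° = 0.05674, so δ = +3.252°.
cos H₀ = −tan φ · tan δ = −tan(-11.4°) × tan(+3.252°) = 0.0115, so H₀ = 1.5593 rad = 89.34°.
Daylight = 2H₀/(2π) × 24.00 h = (1.5593/π) × 24.00 = 11.91 h.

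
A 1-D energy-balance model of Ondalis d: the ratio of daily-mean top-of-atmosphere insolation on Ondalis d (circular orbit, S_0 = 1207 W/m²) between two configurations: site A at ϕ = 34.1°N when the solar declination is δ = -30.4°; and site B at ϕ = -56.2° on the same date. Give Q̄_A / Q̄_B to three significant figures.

Q̄_A / Q̄_B ≈ 0.243

— Configuration A (ϕ=+34.1°):
cos h₀ = −tan(+34.1°) tan(-30.400°) = 0.3972, h₀ = 1.1623 rad.
Bracket: h₀ sin ϕ sin δ + cos ϕ cos δ sin h₀ = 1.1623×0.56064×-0.50603 + 0.82806×0.86251×0.91772 = -0.329745 + 0.655445 = 0.325700.
Q̄ = (S_0/π) × [bracket] = (1207/π) × 0.325700 = 125.13 W/m².
— Configuration B (ϕ=-56.2°):
cos h₀ = −tan(-56.2°) tan(-30.400°) = -0.8764, h₀ = 2.6391 rad.
Bracket: h₀ sin ϕ sin δ + cos ϕ cos δ sin h₀ = 2.6391×-0.83098×-0.50603 + 0.55630×0.86251×0.48159 = 1.109744 + 0.231074 = 1.340818.
Q̄ = (S_0/π) × [bracket] = (1207/π) × 1.340818 = 515.14 W/m².
Ratio Q̄_A / Q̄_B = 125.13 / 515.14 = 0.2429.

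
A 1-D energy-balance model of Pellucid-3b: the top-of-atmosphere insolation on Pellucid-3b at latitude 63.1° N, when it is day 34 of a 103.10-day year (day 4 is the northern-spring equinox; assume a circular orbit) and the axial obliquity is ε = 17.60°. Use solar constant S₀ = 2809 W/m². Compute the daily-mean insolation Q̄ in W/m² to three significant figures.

Solar longitude: λ_s = 360° × (34 − 4)/103.10 = 104.753°.
sin δ = sin 17.60° × sin 104.753° = 0.29240, so δ = +17.002°.
cos H₀ = −tan(+63.1°) tan(+17.002°) = -0.6027, H₀ = 2.2177 rad.
Bracket: H₀ sin φ sin δ + cos φ cos δ sin H₀ = 2.2177×0.89180×0.29240 + 0.45243×0.95630×0.79797 = 0.578293 + 0.345249 = 0.923542.
Q̄ = (S₀/π) × [bracket] = (2809/π) × 0.923542 = 825.8 W/m².

Q̄ ≈ 826 W/m²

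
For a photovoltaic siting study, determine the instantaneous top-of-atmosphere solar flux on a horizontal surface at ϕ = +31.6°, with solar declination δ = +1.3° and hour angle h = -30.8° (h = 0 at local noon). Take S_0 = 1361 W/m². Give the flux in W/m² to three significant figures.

cos θ_z = sin ϕ sin δ + cos ϕ cos δ cos h = 0.011888 + 0.731411 = 0.743299.
Flux = S_0 · cos θ_z = 1361 × 0.743299 = 1012 W/m².

1.01e+03 W/m²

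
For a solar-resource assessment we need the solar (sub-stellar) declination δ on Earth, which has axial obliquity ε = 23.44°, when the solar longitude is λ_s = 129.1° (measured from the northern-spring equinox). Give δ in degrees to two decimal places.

δ = +17.98°

sin δ = sin ε · sin λ_s = sin 23.44° × sin 129.1° = 0.308702.
δ = arcsin(0.308702) = +17.98°.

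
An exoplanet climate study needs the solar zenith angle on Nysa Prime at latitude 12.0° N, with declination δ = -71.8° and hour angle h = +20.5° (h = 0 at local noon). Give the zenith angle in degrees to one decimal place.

cos θ_z = sin φ sin δ + cos φ cos δ cos h = -0.197510 + 0.286162 = 0.088652.
θ_z = arccos(0.088652) = 84.9°.

θ_z = 84.9°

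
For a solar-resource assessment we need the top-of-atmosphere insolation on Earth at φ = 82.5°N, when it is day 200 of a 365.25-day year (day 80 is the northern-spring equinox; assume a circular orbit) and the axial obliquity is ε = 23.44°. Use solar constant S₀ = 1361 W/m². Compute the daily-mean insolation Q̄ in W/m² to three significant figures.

Solar longitude: λ_s = 360° × (200 − 80)/365.25 = 118.275°.
sin δ = sin 23.44° × sin 118.275° = 0.35033, so δ = +20.507°.
cos H₀ = −tan(+82.5°) tan(+20.507°) = -2.8410 ≤ −1 ⇒ polar day, H₀ = π.
Bracket: H₀ sin φ sin δ + cos φ cos δ sin H₀ = 3.1416×0.99144×0.35033 + 0.13053×0.93663×0.00000 = 1.091176 + 0.000000 = 1.091176.
Q̄ = (S₀/π) × [bracket] = (1361/π) × 1.091176 = 472.7 W/m².

Q̄ ≈ 473 W/m²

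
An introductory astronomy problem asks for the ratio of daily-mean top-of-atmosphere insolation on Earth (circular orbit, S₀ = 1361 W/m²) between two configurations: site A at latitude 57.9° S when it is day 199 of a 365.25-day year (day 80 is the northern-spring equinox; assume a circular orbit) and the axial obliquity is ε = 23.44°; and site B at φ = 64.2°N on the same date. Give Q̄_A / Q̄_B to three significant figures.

Q̄_A / Q̄_B ≈ 0.115

— Configuration A (φ=-57.9°):
Solar longitude: λ_s = 360° × (199 − 80)/365.25 = 117.290°.
sin δ = sin 23.44° × sin 117.290° = 0.35352, so δ = +20.702°.
cos H₀ = −tan(-57.9°) tan(+20.702°) = 0.6025, H₀ = 0.9242 rad.
Bracket: H₀ sin φ sin δ + cos φ cos δ sin H₀ = 0.9242×-0.84712×0.35352 + 0.53140×0.93543×0.79815 = -0.276774 + 0.396750 = 0.119976.
Q̄ = (S₀/π) × [bracket] = (1361/π) × 0.119976 = 51.976 W/m².
— Configuration B (φ=+64.2°):
cos H₀ = −tan(+64.2°) tan(+20.702°) = -0.7818, H₀ = 2.4683 rad.
Bracket: H₀ sin φ sin δ + cos φ cos δ sin H₀ = 2.4683×0.90032×0.35352 + 0.43523×0.93543×0.62358 = 0.785613 + 0.253876 = 1.039489.
Q̄ = (S₀/π) × [bracket] = (1361/π) × 1.039489 = 450.33 W/m².
Ratio Q̄_A / Q̄_B = 51.976 / 450.33 = 0.1154.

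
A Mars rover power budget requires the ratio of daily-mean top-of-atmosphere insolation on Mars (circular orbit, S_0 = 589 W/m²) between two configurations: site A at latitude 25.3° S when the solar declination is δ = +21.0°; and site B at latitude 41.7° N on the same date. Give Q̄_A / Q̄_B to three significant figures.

— Configuration A (ϕ=-25.3°):
cos h₀ = −tan(-25.3°) tan(+21.000°) = 0.1815, h₀ = 1.3883 rad.
Bracket: h₀ sin ϕ sin δ + cos ϕ cos δ sin h₀ = 1.3883×-0.42736×0.35837 + 0.90408×0.93358×0.98340 = -0.212622 + 0.830020 = 0.617398.
Q̄ = (S_0/π) × [bracket] = (589/π) × 0.617398 = 115.75 W/m².
— Configuration B (ϕ=+41.7°):
cos h₀ = −tan(+41.7°) tan(+21.000°) = -0.3420, h₀ = 1.9199 rad.
Bracket: h₀ sin ϕ sin δ + cos ϕ cos δ sin h₀ = 1.9199×0.66523×0.35837 + 0.74664×0.93358×0.93970 = 0.457701 + 0.655016 = 1.112717.
Q̄ = (S_0/π) × [bracket] = (589/π) × 1.112717 = 208.62 W/m².
Ratio Q̄_A / Q̄_B = 115.75 / 208.62 = 0.5548.

Q̄_A / Q̄_B ≈ 0.555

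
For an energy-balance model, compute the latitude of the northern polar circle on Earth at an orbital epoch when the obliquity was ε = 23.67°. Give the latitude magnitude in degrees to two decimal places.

66.33°

The polar circle is the lowest latitude that experiences at least one full rotation of continuous daylight at the northern-summer solstice; it lies at |ϕ| = 90° − ε = 90° − 23.67° = 66.33°.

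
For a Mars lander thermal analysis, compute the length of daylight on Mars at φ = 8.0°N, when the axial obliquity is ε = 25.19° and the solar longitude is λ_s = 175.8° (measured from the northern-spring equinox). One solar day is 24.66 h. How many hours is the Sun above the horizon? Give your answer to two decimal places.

12.36 h

Solar declination: sin δ = sin ε · sin λ_s = sin 25.19° × sin 175.8° = 0.03117, so δ = +1.786°.
cos H₀ = −tan φ · tan δ = −tan(+8.0°) × tan(+1.786°) = -0.0044, so H₀ = 1.5752 rad = 90.25°.
Daylight = 2H₀/(2π) × 24.66 h = (1.5752/π) × 24.66 = 12.36 h.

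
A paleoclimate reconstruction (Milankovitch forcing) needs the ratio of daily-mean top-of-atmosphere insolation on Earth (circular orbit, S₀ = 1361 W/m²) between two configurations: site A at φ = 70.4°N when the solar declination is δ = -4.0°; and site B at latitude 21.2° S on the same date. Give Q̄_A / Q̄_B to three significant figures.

— Configuration A (φ=+70.4°):
cos H₀ = −tan(+70.4°) tan(-4.000°) = 0.1964, H₀ = 1.3731 rad.
Bracket: H₀ sin φ sin δ + cos φ cos δ sin H₀ = 1.3731×0.94206×-0.06976 + 0.33545×0.99756×0.98053 = -0.090238 + 0.328116 = 0.237878.
Q̄ = (S₀/π) × [bracket] = (1361/π) × 0.237878 = 103.05 W/m².
— Configuration B (φ=-21.2°):
cos H₀ = −tan(-21.2°) tan(-4.000°) = -0.0271, H₀ = 1.5979 rad.
Bracket: H₀ sin φ sin δ + cos φ cos δ sin H₀ = 1.5979×-0.36162×-0.06976 + 0.93232×0.99756×0.99963 = 0.040310 + 0.929701 = 0.970011.
Q̄ = (S₀/π) × [bracket] = (1361/π) × 0.970011 = 420.23 W/m².
Ratio Q̄_A / Q̄_B = 103.05 / 420.23 = 0.2452.

Q̄_A / Q̄_B ≈ 0.245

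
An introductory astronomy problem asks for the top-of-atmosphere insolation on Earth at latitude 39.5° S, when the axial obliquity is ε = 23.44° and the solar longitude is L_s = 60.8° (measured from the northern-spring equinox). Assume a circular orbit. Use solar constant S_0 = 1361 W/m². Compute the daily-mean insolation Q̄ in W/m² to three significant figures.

Solar declination: sin δ = sin ε · sin L_s = sin 23.44° × sin 60.8° = 0.34724, so δ = +20.318°.
cos h₀ = −tan(-39.5°) tan(+20.318°) = 0.3052, h₀ = 1.2606 rad.
Bracket: h₀ sin ϕ sin δ + cos ϕ cos δ sin h₀ = 1.2606×-0.63608×0.34724 + 0.77162×0.93778×0.95228 = -0.278432 + 0.689079 = 0.410647.
Q̄ = (S_0/π) × [bracket] = (1361/π) × 0.410647 = 177.9 W/m².

Q̄ ≈ 178 W/m²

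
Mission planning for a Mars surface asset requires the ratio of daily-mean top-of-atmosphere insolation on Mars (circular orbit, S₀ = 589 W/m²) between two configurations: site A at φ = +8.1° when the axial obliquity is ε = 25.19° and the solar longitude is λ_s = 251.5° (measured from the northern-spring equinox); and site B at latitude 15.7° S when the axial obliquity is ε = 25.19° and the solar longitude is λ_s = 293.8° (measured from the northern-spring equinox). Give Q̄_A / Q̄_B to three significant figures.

Q̄_A / Q̄_B ≈ 0.773

— Configuration A (φ=+8.1°):
Solar declination: sin δ = sin ε · sin λ_s = sin 25.19° × sin 251.5° = -0.40363, so δ = -23.805°.
cos H₀ = −tan(+8.1°) tan(-23.805°) = 0.0628, H₀ = 1.5080 rad.
Bracket: H₀ sin φ sin δ + cos φ cos δ sin H₀ = 1.5080×0.14090×-0.40363 + 0.99002×0.91492×0.99803 = -0.085762 + 0.904005 = 0.818243.
Q̄ = (S₀/π) × [bracket] = (589/π) × 0.818243 = 153.41 W/m².
— Configuration B (φ=-15.7°):
Solar declination: sin δ = sin ε · sin λ_s = sin 25.19° × sin 293.8° = -0.38943, so δ = -22.919°.
cos H₀ = −tan(-15.7°) tan(-22.919°) = -0.1188, H₀ = 1.6899 rad.
Bracket: H₀ sin φ sin δ + cos φ cos δ sin H₀ = 1.6899×-0.27060×-0.38943 + 0.96269×0.92106×0.99291 = 0.178081 + 0.880409 = 1.058490.
Q̄ = (S₀/π) × [bracket] = (589/π) × 1.058490 = 198.45 W/m².
Ratio Q̄_A / Q̄_B = 153.41 / 198.45 = 0.7730.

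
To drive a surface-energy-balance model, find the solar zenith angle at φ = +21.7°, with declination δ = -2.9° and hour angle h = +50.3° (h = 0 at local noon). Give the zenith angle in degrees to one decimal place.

θ_z = 55.0°

cos θ_z = sin φ sin δ + cos φ cos δ cos h = -0.018707 + 0.592740 = 0.574033.
θ_z = arccos(0.574033) = 55.0°.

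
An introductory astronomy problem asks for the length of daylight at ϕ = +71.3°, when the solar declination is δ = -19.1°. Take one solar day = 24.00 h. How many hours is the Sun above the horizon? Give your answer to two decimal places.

0.00 h

cos h₀ = −tan ϕ · tan δ = 1.0230 ≥ 1, so the Sun never rises (polar night) and h₀ = 0.
Daylight = 2h₀/(2π) × 24.00 h = (0.0000/π) × 24.00 = 0.00 h.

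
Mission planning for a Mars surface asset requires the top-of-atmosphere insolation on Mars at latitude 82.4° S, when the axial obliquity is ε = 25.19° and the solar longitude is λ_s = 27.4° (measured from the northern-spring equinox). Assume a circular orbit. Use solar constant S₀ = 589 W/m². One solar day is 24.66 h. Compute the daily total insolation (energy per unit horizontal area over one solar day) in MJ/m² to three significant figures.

0.00 MJ/m²

Solar declination: sin δ = sin ε · sin λ_s = sin 25.19° × sin 27.4° = 0.19587, so δ = +11.296°.
cos H₀ = −tan(-82.4°) tan(+11.296°) = 1.4970 ≥ 1 ⇒ polar night, H₀ = 0 and Q̄ = 0.
Daily total = Q̄ × 24.66 h × 3600 s/h = 0.00 MJ/m².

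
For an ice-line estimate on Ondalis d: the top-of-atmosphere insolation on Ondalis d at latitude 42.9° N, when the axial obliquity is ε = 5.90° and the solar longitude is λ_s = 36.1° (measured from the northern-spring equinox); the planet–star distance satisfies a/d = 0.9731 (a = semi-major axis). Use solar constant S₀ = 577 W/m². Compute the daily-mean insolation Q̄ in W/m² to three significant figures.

Solar declination: sin δ = sin ε · sin λ_s = sin 5.90° × sin 36.1° = 0.06056, so δ = +3.472°.
cos H₀ = −tan(+42.9°) tan(+3.472°) = -0.0564, H₀ = 1.6272 rad.
Bracket: H₀ sin φ sin δ + cos φ cos δ sin H₀ = 1.6272×0.68072×0.06056 + 0.73254×0.99816×0.99841 = 0.067080 + 0.730030 = 0.797110.
Inverse-square distance factor (a/d)² = 0.9731² = 0.946924.
Q̄ = (S₀/π) × 0.946924 × [bracket] = (577/π) × 0.946924 × 0.797110 = 138.6 W/m².

Q̄ ≈ 139 W/m²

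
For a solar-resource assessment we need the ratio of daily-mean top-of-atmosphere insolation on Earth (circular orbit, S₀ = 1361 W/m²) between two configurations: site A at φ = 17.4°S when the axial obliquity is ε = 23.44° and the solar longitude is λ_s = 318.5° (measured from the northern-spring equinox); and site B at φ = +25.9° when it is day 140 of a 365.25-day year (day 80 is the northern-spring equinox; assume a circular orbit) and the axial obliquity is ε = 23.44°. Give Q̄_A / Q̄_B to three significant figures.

— Configuration A (φ=-17.4°):
Solar declination: sin δ = sin ε · sin λ_s = sin 23.44° × sin 318.5° = -0.26358, so δ = -15.283°.
cos H₀ = −tan(-17.4°) tan(-15.283°) = -0.0856, H₀ = 1.6565 rad.
Bracket: H₀ sin φ sin δ + cos φ cos δ sin H₀ = 1.6565×-0.29904×-0.26358 + 0.95424×0.96464×0.99633 = 0.130567 + 0.917120 = 1.047687.
Q̄ = (S₀/π) × [bracket] = (1361/π) × 1.047687 = 453.88 W/m².
— Configuration B (φ=+25.9°):
Solar longitude: λ_s = 360° × (140 − 80)/365.25 = 59.138°.
sin δ = sin 23.44° × sin 59.138° = 0.34146, so δ = +19.966°.
cos H₀ = −tan(+25.9°) tan(+19.966°) = -0.1764, H₀ = 1.7481 rad.
Bracket: H₀ sin φ sin δ + cos φ cos δ sin H₀ = 1.7481×0.43680×0.34146 + 0.89956×0.93990×0.98432 = 0.260729 + 0.832239 = 1.092968.
Q̄ = (S₀/π) × [bracket] = (1361/π) × 1.092968 = 473.50 W/m².
Ratio Q̄_A / Q̄_B = 453.88 / 473.50 = 0.9586.

Q̄_A / Q̄_B ≈ 0.959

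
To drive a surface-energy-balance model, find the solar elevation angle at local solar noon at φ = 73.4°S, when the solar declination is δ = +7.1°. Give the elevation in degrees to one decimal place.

9.5°

At local noon the hour angle is zero, so the zenith angle equals |φ − δ| = |-73.4° − (+7.100°)| = 80.500°.
Elevation = 90° − 80.500° = 9.5°.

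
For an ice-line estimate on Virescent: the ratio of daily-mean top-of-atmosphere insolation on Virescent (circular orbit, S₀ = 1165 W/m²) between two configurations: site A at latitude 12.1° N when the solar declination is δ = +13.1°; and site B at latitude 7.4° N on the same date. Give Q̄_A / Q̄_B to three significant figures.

Q̄_A / Q̄_B ≈ 1.02

— Configuration A (φ=+12.1°):
cos H₀ = −tan(+12.1°) tan(+13.100°) = -0.0499, H₀ = 1.6207 rad.
Bracket: H₀ sin φ sin δ + cos φ cos δ sin H₀ = 1.6207×0.20962×0.22665 + 0.97778×0.97398×0.99875 = 0.077000 + 0.951148 = 1.028148.
Q̄ = (S₀/π) × [bracket] = (1165/π) × 1.028148 = 381.27 W/m².
— Configuration B (φ=+7.4°):
cos H₀ = −tan(+7.4°) tan(+13.100°) = -0.0302, H₀ = 1.6010 rad.
Bracket: H₀ sin φ sin δ + cos φ cos δ sin H₀ = 1.6010×0.12880×0.22665 + 0.99167×0.97398×0.99954 = 0.046737 + 0.965422 = 1.012159.
Q̄ = (S₀/π) × [bracket] = (1165/π) × 1.012159 = 375.34 W/m².
Ratio Q̄_A / Q̄_B = 381.27 / 375.34 = 1.016.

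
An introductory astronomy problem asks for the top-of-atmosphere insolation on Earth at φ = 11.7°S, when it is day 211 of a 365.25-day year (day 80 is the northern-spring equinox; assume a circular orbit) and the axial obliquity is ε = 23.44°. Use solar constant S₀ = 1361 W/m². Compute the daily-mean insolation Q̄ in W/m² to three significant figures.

Q̄ ≈ 362 W/m²

Solar longitude: λ_s = 360° × (211 − 80)/365.25 = 129.117°.
sin δ = sin 23.44° × sin 129.117° = 0.30863, so δ = +17.977°.
cos H₀ = −tan(-11.7°) tan(+17.977°) = 0.0672, H₀ = 1.5036 rad.
Bracket: H₀ sin φ sin δ + cos φ cos δ sin H₀ = 1.5036×-0.20279×0.30863 + 0.97922×0.95118×0.99774 = -0.094106 + 0.929309 = 0.835203.
Q̄ = (S₀/π) × [bracket] = (1361/π) × 0.835203 = 361.8 W/m².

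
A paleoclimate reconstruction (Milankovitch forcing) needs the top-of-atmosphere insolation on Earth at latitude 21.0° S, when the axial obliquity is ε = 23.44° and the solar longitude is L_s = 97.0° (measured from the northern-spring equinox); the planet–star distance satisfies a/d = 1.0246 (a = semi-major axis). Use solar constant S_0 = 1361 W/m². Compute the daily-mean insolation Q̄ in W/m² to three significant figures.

Q̄ ≈ 294 W/m²

Solar declination: sin δ = sin ε · sin L_s = sin 23.44° × sin 97.0° = 0.39482, so δ = +23.255°.
cos h₀ = −tan(-21.0°) tan(+23.255°) = 0.1650, h₀ = 1.4051 rad.
Bracket: h₀ sin ϕ sin δ + cos ϕ cos δ sin h₀ = 1.4051×-0.35837×0.39482 + 0.93358×0.91876×0.98630 = -0.198810 + 0.845985 = 0.647175.
Inverse-square distance factor (a/d)² = 1.0246² = 1.049805.
Q̄ = (S_0/π) × 1.049805 × [bracket] = (1361/π) × 1.049805 × 0.647175 = 294.3 W/m².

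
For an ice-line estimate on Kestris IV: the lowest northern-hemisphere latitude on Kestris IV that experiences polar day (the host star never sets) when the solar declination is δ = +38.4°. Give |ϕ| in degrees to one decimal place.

Polar day requires cos h₀ = −tan ϕ tan δ ≤ −1, i.e. tan ϕ tan δ ≥ 1.
The boundary is |tan ϕ| · |tan δ| = 1, so |ϕ| = 90° − |δ| = 90° − 38.4° = 51.6° in the northern hemisphere.

|ϕ| = 51.6°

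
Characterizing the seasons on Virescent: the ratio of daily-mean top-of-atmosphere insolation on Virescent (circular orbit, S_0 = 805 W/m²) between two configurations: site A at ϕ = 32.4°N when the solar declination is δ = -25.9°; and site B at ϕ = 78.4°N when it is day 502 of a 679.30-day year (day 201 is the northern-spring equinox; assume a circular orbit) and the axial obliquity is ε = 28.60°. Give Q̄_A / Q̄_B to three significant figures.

— Configuration A (ϕ=+32.4°):
cos h₀ = −tan(+32.4°) tan(-25.900°) = 0.3082, h₀ = 1.2575 rad.
Bracket: h₀ sin ϕ sin δ + cos ϕ cos δ sin h₀ = 1.2575×0.53583×-0.43680 + 0.84433×0.89956×0.95134 = -0.294319 + 0.722567 = 0.428248.
Q̄ = (S_0/π) × [bracket] = (805/π) × 0.428248 = 109.73 W/m².
— Configuration B (ϕ=+78.4°):
Solar longitude: L_s = 360° × (502 − 201)/679.30 = 159.517°.
sin δ = sin 28.60° × sin 159.517° = 0.16751, so δ = +9.643°.
cos h₀ = −tan(+78.4°) tan(+9.643°) = -0.8277, h₀ = 2.5458 rad.
Bracket: h₀ sin ϕ sin δ + cos ϕ cos δ sin h₀ = 2.5458×0.97958×0.16751 + 0.20108×0.98587×0.56113 = 0.417739 + 0.111238 = 0.528977.
Q̄ = (S_0/π) × [bracket] = (805/π) × 0.528977 = 135.54 W/m².
Ratio Q̄_A / Q̄_B = 109.73 / 135.54 = 0.8096.

Q̄_A / Q̄_B ≈ 0.810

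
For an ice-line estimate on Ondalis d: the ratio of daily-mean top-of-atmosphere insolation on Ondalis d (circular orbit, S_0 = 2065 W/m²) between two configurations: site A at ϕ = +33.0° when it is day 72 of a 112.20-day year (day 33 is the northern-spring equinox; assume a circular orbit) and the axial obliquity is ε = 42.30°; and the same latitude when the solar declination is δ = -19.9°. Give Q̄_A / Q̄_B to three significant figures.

— Configuration A (ϕ=+33.0°):
Solar longitude: L_s = 360° × (72 − 33)/112.20 = 125.134°.
sin δ = sin 42.30° × sin 125.134° = 0.55040, so δ = +33.394°.
cos h₀ = −tan(+33.0°) tan(+33.394°) = -0.4281, h₀ = 2.0132 rad.
Bracket: h₀ sin ϕ sin δ + cos ϕ cos δ sin h₀ = 2.0132×0.54464×0.55040 + 0.83867×0.83490×0.90373 = 0.603497 + 0.632797 = 1.236294.
Q̄ = (S_0/π) × [bracket] = (2065/π) × 1.236294 = 812.63 W/m².
— Configuration B (ϕ=+33.0°):
cos h₀ = −tan(+33.0°) tan(-19.900°) = 0.2351, h₀ = 1.3335 rad.
Bracket: h₀ sin ϕ sin δ + cos ϕ cos δ sin h₀ = 1.3335×0.54464×-0.34038 + 0.83867×0.94029×0.97198 = -0.247210 + 0.766497 = 0.519287.
Q̄ = (S_0/π) × [bracket] = (2065/π) × 0.519287 = 341.33 W/m².
Ratio Q̄_A / Q̄_B = 812.63 / 341.33 = 2.381.

Q̄_A / Q̄_B ≈ 2.38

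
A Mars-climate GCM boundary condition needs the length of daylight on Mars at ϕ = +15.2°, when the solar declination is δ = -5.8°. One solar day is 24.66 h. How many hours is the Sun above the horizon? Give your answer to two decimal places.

cos h₀ = −tan ϕ · tan δ = −tan(+15.2°) × tan(-5.800°) = 0.0276, so h₀ = 1.5432 rad = 88.42°.
Daylight = 2h₀/(2π) × 24.66 h = (1.5432/π) × 24.66 = 12.11 h.

12.11 h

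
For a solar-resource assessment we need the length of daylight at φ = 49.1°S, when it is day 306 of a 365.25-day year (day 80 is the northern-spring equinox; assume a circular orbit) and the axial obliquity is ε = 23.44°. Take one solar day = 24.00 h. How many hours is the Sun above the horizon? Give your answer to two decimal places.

Solar longitude: λ_s = 360° × (306 − 80)/365.25 = 222.752°.
sin δ = sin 23.44° × sin 222.752° = -0.27003, so δ = -15.666°.
cos H₀ = −tan φ · tan δ = −tan(-49.1°) × tan(-15.666°) = -0.3238, so H₀ = 1.9005 rad = 108.89°.
Daylight = 2H₀/(2π) × 24.00 h = (1.9005/π) × 24.00 = 14.52 h.

14.52 h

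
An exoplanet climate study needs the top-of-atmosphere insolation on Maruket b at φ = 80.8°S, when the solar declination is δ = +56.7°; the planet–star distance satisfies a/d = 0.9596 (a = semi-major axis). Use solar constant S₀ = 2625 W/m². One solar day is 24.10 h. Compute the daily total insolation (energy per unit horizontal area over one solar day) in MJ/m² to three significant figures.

cos H₀ = −tan(-80.8°) tan(+56.700°) = 9.3993 ≥ 1 ⇒ polar night, H₀ = 0 and Q̄ = 0.
Inverse-square distance factor (a/d)² = 0.9596² = 0.920832.
Daily total = Q̄ × 24.10 h × 3600 s/h = 0.00 MJ/m².

0.00 MJ/m²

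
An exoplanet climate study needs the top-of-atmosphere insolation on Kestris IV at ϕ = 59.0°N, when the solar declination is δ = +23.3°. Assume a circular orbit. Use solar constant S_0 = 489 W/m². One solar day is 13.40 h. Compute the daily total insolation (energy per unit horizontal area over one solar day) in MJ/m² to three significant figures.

cos h₀ = −tan(+59.0°) tan(+23.300°) = -0.7168, h₀ = 2.3699 rad.
Bracket: h₀ sin ϕ sin δ + cos ϕ cos δ sin h₀ = 2.3699×0.85717×0.39555 + 0.51504×0.91845×0.69733 = 0.803523 + 0.329864 = 1.133387.
Q̄ = (S_0/π) × [bracket] = (489/π) × 1.133387 = 176.42 W/m².
Daily total = Q̄ × 13.40 h × 3600 s/h = 176.42 × 13.40 × 3600 / 10⁶ = 8.511 MJ/m².

8.51 MJ/m²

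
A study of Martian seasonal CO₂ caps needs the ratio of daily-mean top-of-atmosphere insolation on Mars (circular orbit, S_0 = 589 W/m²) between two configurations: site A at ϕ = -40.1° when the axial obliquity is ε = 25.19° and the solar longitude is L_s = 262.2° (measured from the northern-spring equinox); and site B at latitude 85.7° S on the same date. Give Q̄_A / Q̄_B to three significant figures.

— Configuration A (ϕ=-40.1°):
Solar declination: sin δ = sin ε · sin L_s = sin 25.19° × sin 262.2° = -0.42168, so δ = -24.941°.
cos h₀ = −tan(-40.1°) tan(-24.941°) = -0.3916, h₀ = 1.9732 rad.
Bracket: h₀ sin ϕ sin δ + cos ϕ cos δ sin h₀ = 1.9732×-0.64412×-0.42168 + 0.76492×0.90674×0.92013 = 0.535946 + 0.638187 = 1.174133.
Q̄ = (S_0/π) × [bracket] = (589/π) × 1.174133 = 220.13 W/m².
— Configuration B (ϕ=-85.7°):
cos h₀ = −tan(-85.7°) tan(-24.941°) = -6.1850 ≤ −1 ⇒ polar day, h₀ = π.
Bracket: h₀ sin ϕ sin δ + cos ϕ cos δ sin h₀ = 3.1416×-0.99719×-0.42168 + 0.07498×0.90674×0.00000 = 1.321027 + 0.000000 = 1.321027.
Q̄ = (S_0/π) × [bracket] = (589/π) × 1.321027 = 247.67 W/m².
Ratio Q̄_A / Q̄_B = 220.13 / 247.67 = 0.8888.

Q̄_A / Q̄_B ≈ 0.889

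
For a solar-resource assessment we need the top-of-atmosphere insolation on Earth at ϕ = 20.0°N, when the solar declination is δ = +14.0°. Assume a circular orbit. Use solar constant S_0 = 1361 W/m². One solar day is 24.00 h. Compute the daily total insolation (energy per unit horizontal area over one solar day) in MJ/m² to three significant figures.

cos h₀ = −tan(+20.0°) tan(+14.000°) = -0.0907, h₀ = 1.6617 rad.
Bracket: h₀ sin ϕ sin δ + cos ϕ cos δ sin h₀ = 1.6617×0.34202×0.24192 + 0.93969×0.97030×0.99587 = 0.137492 + 0.908016 = 1.045508.
Q̄ = (S_0/π) × [bracket] = (1361/π) × 1.045508 = 452.93 W/m².
Daily total = Q̄ × 24.00 h × 3600 s/h = 452.93 × 24.00 × 3600 / 10⁶ = 39.13 MJ/m².

39.1 MJ/m²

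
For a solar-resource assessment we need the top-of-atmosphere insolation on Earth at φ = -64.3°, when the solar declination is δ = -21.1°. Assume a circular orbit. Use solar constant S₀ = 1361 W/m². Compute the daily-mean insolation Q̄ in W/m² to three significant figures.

Q̄ ≈ 456 W/m²

cos H₀ = −tan(-64.3°) tan(-21.100°) = -0.8018, H₀ = 2.5011 rad.
Bracket: H₀ sin φ sin δ + cos φ cos δ sin H₀ = 2.5011×-0.90108×-0.36000 + 0.43366×0.93295×0.59763 = 0.811329 + 0.241791 = 1.053120.
Q̄ = (S₀/π) × [bracket] = (1361/π) × 1.053120 = 456.2 W/m².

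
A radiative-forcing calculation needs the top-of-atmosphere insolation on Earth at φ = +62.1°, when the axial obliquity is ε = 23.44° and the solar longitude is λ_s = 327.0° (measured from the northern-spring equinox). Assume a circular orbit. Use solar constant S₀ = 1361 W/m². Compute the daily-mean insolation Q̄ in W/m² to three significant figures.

Solar declination: sin δ = sin ε · sin λ_s = sin 23.44° × sin 327.0° = -0.21665, so δ = -12.512°.
cos H₀ = −tan(+62.1°) tan(-12.512°) = 0.4191, H₀ = 1.1383 rad.
Bracket: H₀ sin φ sin δ + cos φ cos δ sin H₀ = 1.1383×0.88377×-0.21665 + 0.46793×0.97625×0.90792 = -0.217949 + 0.414753 = 0.196804.
Q̄ = (S₀/π) × [bracket] = (1361/π) × 0.196804 = 85.26 W/m².

Q̄ ≈ 85.3 W/m²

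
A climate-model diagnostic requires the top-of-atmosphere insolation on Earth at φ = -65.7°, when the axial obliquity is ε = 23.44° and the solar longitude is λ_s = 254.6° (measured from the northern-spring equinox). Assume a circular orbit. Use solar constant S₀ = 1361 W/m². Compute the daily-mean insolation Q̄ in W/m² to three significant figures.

Q̄ ≈ 479 W/m²

Solar declination: sin δ = sin ε · sin λ_s = sin 23.44° × sin 254.6° = -0.38351, so δ = -22.551°.
cos H₀ = −tan(-65.7°) tan(-22.551°) = -0.9197, H₀ = 2.7381 rad.
Bracket: H₀ sin φ sin δ + cos φ cos δ sin H₀ = 2.7381×-0.91140×-0.38351 + 0.41151×0.92354×0.39264 = 0.957051 + 0.149221 = 1.106272.
Q̄ = (S₀/π) × [bracket] = (1361/π) × 1.106272 = 479.3 W/m².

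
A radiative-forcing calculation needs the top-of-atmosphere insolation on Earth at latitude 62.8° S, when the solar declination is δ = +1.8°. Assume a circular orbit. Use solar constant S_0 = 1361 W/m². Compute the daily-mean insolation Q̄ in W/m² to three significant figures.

cos h₀ = −tan(-62.8°) tan(+1.800°) = 0.0611, h₀ = 1.5096 rad.
Bracket: h₀ sin ϕ sin δ + cos ϕ cos δ sin h₀ = 1.5096×-0.88942×0.03141 + 0.45710×0.99951×0.99813 = -0.042173 + 0.456022 = 0.413849.
Q̄ = (S_0/π) × [bracket] = (1361/π) × 0.413849 = 179.3 W/m².

Q̄ ≈ 179 W/m²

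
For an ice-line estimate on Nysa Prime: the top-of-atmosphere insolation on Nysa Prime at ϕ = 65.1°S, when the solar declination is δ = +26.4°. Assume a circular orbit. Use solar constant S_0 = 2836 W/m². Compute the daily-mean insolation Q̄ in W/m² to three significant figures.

Q̄ ≈ 0.00 W/m²

cos h₀ = −tan(-65.1°) tan(+26.400°) = 1.0694 ≥ 1 ⇒ polar night, h₀ = 0 and Q̄ = 0.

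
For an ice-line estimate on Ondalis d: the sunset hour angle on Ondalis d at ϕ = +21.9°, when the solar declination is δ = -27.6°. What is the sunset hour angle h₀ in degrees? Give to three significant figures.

cos h₀ = −tan ϕ · tan δ = −tan(+21.9°) × tan(-27.600°) = 0.2102, so h₀ = 1.3591 rad = 77.87°.

h₀ = 77.9°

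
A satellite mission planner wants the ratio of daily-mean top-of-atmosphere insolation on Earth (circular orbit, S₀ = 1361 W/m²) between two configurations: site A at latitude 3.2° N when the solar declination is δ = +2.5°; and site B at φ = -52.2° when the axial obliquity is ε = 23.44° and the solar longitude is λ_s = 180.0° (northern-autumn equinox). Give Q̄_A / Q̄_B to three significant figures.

Q̄_A / Q̄_B ≈ 1.63

— Configuration A (φ=+3.2°):
cos H₀ = −tan(+3.2°) tan(+2.500°) = -0.0024, H₀ = 1.5732 rad.
Bracket: H₀ sin φ sin δ + cos φ cos δ sin H₀ = 1.5732×0.05582×0.04362 + 0.99844×0.99905×1.00000 = 0.003831 + 0.997491 = 1.001322.
Q̄ = (S₀/π) × [bracket] = (1361/π) × 1.001322 = 433.79 W/m².
— Configuration B (φ=-52.2°):
Solar declination: sin δ = sin ε · sin λ_s = sin 23.44° × sin 180.0° = 0.00000, so δ = +0.000°.
cos H₀ = −tan(-52.2°) tan(+0.000°) = 0.0000, H₀ = 1.5708 rad.
Bracket: H₀ sin φ sin δ + cos φ cos δ sin H₀ = 1.5708×-0.79016×0.00000 + 0.61291×1.00000×1.00000 = -0.000000 + 0.612910 = 0.612910.
Q̄ = (S₀/π) × [bracket] = (1361/π) × 0.612910 = 265.52 W/m².
Ratio Q̄_A / Q̄_B = 433.79 / 265.52 = 1.634.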